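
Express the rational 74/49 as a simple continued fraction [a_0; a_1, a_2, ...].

[1; 1, 1, 24]

Run the Euclidean algorithm on 74 and 49; the successive quotients are the partial quotients a_0, a_1, ... (each step inverts the fractional part left over by the previous one):
  74 = 1*49 + 25, so a_0 = 1.
  49 = 1*25 + 24, so a_1 = 1.
  25 = 1*24 + 1, so a_2 = 1.
  24 = 24*1 + 0, so a_3 = 24.
The remainder reaches 0 after 4 divisions, so the expansion has 4 partial quotients, read off in order.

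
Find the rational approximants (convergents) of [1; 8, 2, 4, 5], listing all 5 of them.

1/1, 9/8, 19/17, 85/76, 444/397

Using the convergent recurrence p_i = a_i*p_{i-1} + p_{i-2}, q_i = a_i*q_{i-1} + q_{i-2} with p_{-2}=0, p_{-1}=1, q_{-2}=1, q_{-1}=0:
  i=0: a_0=1, p_0 = 1*1 + 0 = 1, q_0 = 1*0 + 1 = 1.
  i=1: a_1=8, p_1 = 8*1 + 1 = 9, q_1 = 8*1 + 0 = 8.
  i=2: a_2=2, p_2 = 2*9 + 1 = 19, q_2 = 2*8 + 1 = 17.
  i=3: a_3=4, p_3 = 4*19 + 9 = 85, q_3 = 4*17 + 8 = 76.
  i=4: a_4=5, p_4 = 5*85 + 19 = 444, q_4 = 5*76 + 17 = 397.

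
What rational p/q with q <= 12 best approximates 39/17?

Expand x = 39/17 as a continued fraction with the Euclidean algorithm:
  39 = 2*17 + 5, so a_0 = 2.
  17 = 3*5 + 2, so a_1 = 3.
  5 = 2*2 + 1, so a_2 = 2.
  2 = 2*1 + 0, so a_3 = 2.
so x = [2; 3, 2, 2].
Convergents (p_i = a_i*p_{i-1} + p_{i-2}, q_i = a_i*q_{i-1} + q_{i-2} with p_{-2}=0, p_{-1}=1, q_{-2}=1, q_{-1}=0), until the denominator exceeds 12:
  i=0: a_0=2, p_0 = 2*1 + 0 = 2, q_0 = 2*0 + 1 = 1.
  i=1: a_1=3, p_1 = 3*2 + 1 = 7, q_1 = 3*1 + 0 = 3.
  i=2: a_2=2, p_2 = 2*7 + 2 = 16, q_2 = 2*3 + 1 = 7.
  i=3: a_3=2, p_3 = 2*16 + 7 = 39, q_3 = 2*7 + 3 = 17.
q_3 = 17 > 12, so the last convergent with denominator <= 12 is p_2/q_2 = 16/7.
The closest fraction with denominator <= 12 is either p_2/q_2 or the intermediate fraction (k*p_2 + p_1)/(k*q_2 + q_1) with the largest k >= 1 whose denominator stays <= 12; these approach x as k grows, and every other convergent or intermediate fraction in range is farther away.
Largest k: floor((12 - q_1)/q_2) = floor((12 - 3)/7) = 1.
That gives (1*16 + 7)/(1*7 + 3) = 23/10.
Compare the errors: |x - 16/7| = |39*7 - 16*17|/(17*7) = 1/119, and |x - 23/10| = |39*10 - 23*17|/(17*10) = 1/170.
Cross-multiplying, 1*119 = 119 < 170 = 1*170, so 1/170 is smaller: the intermediate fraction 23/10 is closer to x than 16/7.

23/10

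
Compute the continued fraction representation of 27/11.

Run the Euclidean algorithm on 27 and 11; the successive quotients are the partial quotients a_0, a_1, ... (each step inverts the fractional part left over by the previous one):
  27 = 2*11 + 5, so a_0 = 2.
  11 = 2*5 + 1, so a_1 = 2.
  5 = 5*1 + 0, so a_2 = 5.
The remainder reaches 0 after 3 divisions, so the expansion has 3 partial quotients, read off in order.

[2; 2, 5]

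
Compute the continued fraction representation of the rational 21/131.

[0; 6, 4, 5]

Run the Euclidean algorithm on 21 and 131; the successive quotients are the partial quotients a_0, a_1, ... (each step inverts the fractional part left over by the previous one):
  21 = 0*131 + 21, so a_0 = 0.
  131 = 6*21 + 5, so a_1 = 6.
  21 = 4*5 + 1, so a_2 = 4.
  5 = 5*1 + 0, so a_3 = 5.
The remainder reaches 0 after 4 divisions, so the expansion has 4 partial quotients, read off in order.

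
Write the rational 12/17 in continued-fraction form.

Run the Euclidean algorithm on 12 and 17; the successive quotients are the partial quotients a_0, a_1, ... (each step inverts the fractional part left over by the previous one):
  12 = 0*17 + 12, so a_0 = 0.
  17 = 1*12 + 5, so a_1 = 1.
  12 = 2*5 + 2, so a_2 = 2.
  5 = 2*2 + 1, so a_3 = 2.
  2 = 2*1 + 0, so a_4 = 2.
The remainder reaches 0 after 5 divisions, so the expansion has 5 partial quotients, read off in order.

[0; 1, 2, 2, 2]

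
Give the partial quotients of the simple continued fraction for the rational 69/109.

[0; 1, 1, 1, 2, 1, 1, 1, 3]

Run the Euclidean algorithm on 69 and 109; the successive quotients are the partial quotients a_0, a_1, ... (each step inverts the fractional part left over by the previous one):
  69 = 0*109 + 69, so a_0 = 0.
  109 = 1*69 + 40, so a_1 = 1.
  69 = 1*40 + 29, so a_2 = 1.
  40 = 1*29 + 11, so a_3 = 1.
  29 = 2*11 + 7, so a_4 = 2.
  11 = 1*7 + 4, so a_5 = 1.
  7 = 1*4 + 3, so a_6 = 1.
  4 = 1*3 + 1, so a_7 = 1.
  3 = 3*1 + 0, so a_8 = 3.
The remainder reaches 0 after 9 divisions, so the expansion has 9 partial quotients, read off in order.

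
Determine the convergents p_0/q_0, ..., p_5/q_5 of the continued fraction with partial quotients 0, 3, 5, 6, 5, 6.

Using the convergent recurrence p_i = a_i*p_{i-1} + p_{i-2}, q_i = a_i*q_{i-1} + q_{i-2} with p_{-2}=0, p_{-1}=1, q_{-2}=1, q_{-1}=0:
  i=0: a_0=0, p_0 = 0*1 + 0 = 0, q_0 = 0*0 + 1 = 1.
  i=1: a_1=3, p_1 = 3*0 + 1 = 1, q_1 = 3*1 + 0 = 3.
  i=2: a_2=5, p_2 = 5*1 + 0 = 5, q_2 = 5*3 + 1 = 16.
  i=3: a_3=6, p_3 = 6*5 + 1 = 31, q_3 = 6*16 + 3 = 99.
  i=4: a_4=5, p_4 = 5*31 + 5 = 160, q_4 = 5*99 + 16 = 511.
  i=5: a_5=6, p_5 = 6*160 + 31 = 991, q_5 = 6*511 + 99 = 3165.

0/1, 1/3, 5/16, 31/99, 160/511, 991/3165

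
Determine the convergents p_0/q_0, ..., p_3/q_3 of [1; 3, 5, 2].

Using the convergent recurrence p_i = a_i*p_{i-1} + p_{i-2}, q_i = a_i*q_{i-1} + q_{i-2} with p_{-2}=0, p_{-1}=1, q_{-2}=1, q_{-1}=0:
  i=0: a_0=1, p_0 = 1*1 + 0 = 1, q_0 = 1*0 + 1 = 1.
  i=1: a_1=3, p_1 = 3*1 + 1 = 4, q_1 = 3*1 + 0 = 3.
  i=2: a_2=5, p_2 = 5*4 + 1 = 21, q_2 = 5*3 + 1 = 16.
  i=3: a_3=2, p_3 = 2*21 + 4 = 46, q_3 = 2*16 + 3 = 35.

1/1, 4/3, 21/16, 46/35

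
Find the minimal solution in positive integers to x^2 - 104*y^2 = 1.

(x, y) = (51, 5)

First expand sqrt(104) as a continued fraction. With x_i = (sqrt(104) + m_i)/d_i and (m_0, d_0) = (0, 1): a_0 = floor(sqrt(104)) = 10, since 10^2 = 100 <= 104 < 121 = 11^2.
Iterate m_{i+1} = d_i*a_i - m_i, d_{i+1} = (104 - m_{i+1}^2)/d_i, a_{i+1} = floor((a_0 + m_{i+1})/d_{i+1}):
  m_1 = 1*10 - 0 = 10, d_1 = (104 - 10^2)/1 = 4/1 = 4, a_1 = floor((10 + 10)/4) = 5.
  m_2 = 4*5 - 10 = 10, d_2 = (104 - 10^2)/4 = 4/4 = 1, a_2 = floor((10 + 10)/1) = 20.
  m_3 = 1*20 - 10 = 10, d_3 = (104 - 10^2)/1 = 4/1 = 4: (m_3, d_3) = (m_1, d_1) = (10, 4), so from here the quotients repeat a_1, a_2; the period length is 2.
So sqrt(104) = [10; (5, 20)] with period length k = 2.
k is even, so the fundamental solution of x^2 - 104y^2 = 1 is (p_{k-1}, q_{k-1}) = (p_1, q_1); compute convergents through index 1.
Convergents (p_i = a_i*p_{i-1} + p_{i-2}, q_i = a_i*q_{i-1} + q_{i-2} with p_{-2}=0, p_{-1}=1, q_{-2}=1, q_{-1}=0):
  i=0: a_0=10, p_0 = 10*1 + 0 = 10, q_0 = 10*0 + 1 = 1.
  i=1: a_1=5, p_1 = 5*10 + 1 = 51, q_1 = 5*1 + 0 = 5.
Check: 51^2 - 104*5^2 = 2601 - 2600 = 1, so (x, y) = (51, 5) solves the equation, and by the theorem it is the least positive solution.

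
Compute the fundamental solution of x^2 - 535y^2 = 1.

(x, y) = (1618804, 69987)

First expand sqrt(535) as a continued fraction. With x_i = (sqrt(535) + m_i)/d_i and (m_0, d_0) = (0, 1): a_0 = floor(sqrt(535)) = 23, since 23^2 = 529 <= 535 < 576 = 24^2.
Iterate m_{i+1} = d_i*a_i - m_i, d_{i+1} = (535 - m_{i+1}^2)/d_i, a_{i+1} = floor((a_0 + m_{i+1})/d_{i+1}):
  m_1 = 1*23 - 0 = 23, d_1 = (535 - 23^2)/1 = 6/1 = 6, a_1 = floor((23 + 23)/6) = 7.
  m_2 = 6*7 - 23 = 19, d_2 = (535 - 19^2)/6 = 174/6 = 29, a_2 = floor((23 + 19)/29) = 1.
  m_3 = 29*1 - 19 = 10, d_3 = (535 - 10^2)/29 = 435/29 = 15, a_3 = floor((23 + 10)/15) = 2.
  m_4 = 15*2 - 10 = 20, d_4 = (535 - 20^2)/15 = 135/15 = 9, a_4 = floor((23 + 20)/9) = 4.
  m_5 = 9*4 - 20 = 16, d_5 = (535 - 16^2)/9 = 279/9 = 31, a_5 = floor((23 + 16)/31) = 1.
  m_6 = 31*1 - 16 = 15, d_6 = (535 - 15^2)/31 = 310/31 = 10, a_6 = floor((23 + 15)/10) = 3.
  m_7 = 10*3 - 15 = 15, d_7 = (535 - 15^2)/10 = 310/10 = 31, a_7 = floor((23 + 15)/31) = 1.
  m_8 = 31*1 - 15 = 16, d_8 = (535 - 16^2)/31 = 279/31 = 9, a_8 = floor((23 + 16)/9) = 4.
  m_9 = 9*4 - 16 = 20, d_9 = (535 - 20^2)/9 = 135/9 = 15, a_9 = floor((23 + 20)/15) = 2.
  m_10 = 15*2 - 20 = 10, d_10 = (535 - 10^2)/15 = 435/15 = 29, a_10 = floor((23 + 10)/29) = 1.
  m_11 = 29*1 - 10 = 19, d_11 = (535 - 19^2)/29 = 174/29 = 6, a_11 = floor((23 + 19)/6) = 7.
  m_12 = 6*7 - 19 = 23, d_12 = (535 - 23^2)/6 = 6/6 = 1, a_12 = floor((23 + 23)/1) = 46.
  m_13 = 1*46 - 23 = 23, d_13 = (535 - 23^2)/1 = 6/1 = 6: (m_13, d_13) = (m_1, d_1) = (23, 6), so from here the quotients repeat a_1, ..., a_12; the period length is 12.
So sqrt(535) = [23; (7, 1, 2, 4, 1, 3, 1, 4, 2, 1, 7, 46)] with period length k = 12.
k is even, so the fundamental solution of x^2 - 535y^2 = 1 is (p_{k-1}, q_{k-1}) = (p_11, q_11); compute convergents through index 11.
Convergents (p_i = a_i*p_{i-1} + p_{i-2}, q_i = a_i*q_{i-1} + q_{i-2} with p_{-2}=0, p_{-1}=1, q_{-2}=1, q_{-1}=0):
  i=0: a_0=23, p_0 = 23*1 + 0 = 23, q_0 = 23*0 + 1 = 1.
  i=1: a_1=7, p_1 = 7*23 + 1 = 162, q_1 = 7*1 + 0 = 7.
  i=2: a_2=1, p_2 = 1*162 + 23 = 185, q_2 = 1*7 + 1 = 8.
  i=3: a_3=2, p_3 = 2*185 + 162 = 532, q_3 = 2*8 + 7 = 23.
  i=4: a_4=4, p_4 = 4*532 + 185 = 2313, q_4 = 4*23 + 8 = 100.
  i=5: a_5=1, p_5 = 1*2313 + 532 = 2845, q_5 = 1*100 + 23 = 123.
  i=6: a_6=3, p_6 = 3*2845 + 2313 = 10848, q_6 = 3*123 + 100 = 469.
  i=7: a_7=1, p_7 = 1*10848 + 2845 = 13693, q_7 = 1*469 + 123 = 592.
  i=8: a_8=4, p_8 = 4*13693 + 10848 = 65620, q_8 = 4*592 + 469 = 2837.
  i=9: a_9=2, p_9 = 2*65620 + 13693 = 144933, q_9 = 2*2837 + 592 = 6266.
  i=10: a_10=1, p_10 = 1*144933 + 65620 = 210553, q_10 = 1*6266 + 2837 = 9103.
  i=11: a_11=7, p_11 = 7*210553 + 144933 = 1618804, q_11 = 7*9103 + 6266 = 69987.
Check: 1618804^2 - 535*69987^2 = 2620526390416 - 2620526390415 = 1, so (x, y) = (1618804, 69987) solves the equation, and by the theorem it is the least positive solution.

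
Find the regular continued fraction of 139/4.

[34; 1, 3]

Run the Euclidean algorithm on 139 and 4; the successive quotients are the partial quotients a_0, a_1, ... (each step inverts the fractional part left over by the previous one):
  139 = 34*4 + 3, so a_0 = 34.
  4 = 1*3 + 1, so a_1 = 1.
  3 = 3*1 + 0, so a_2 = 3.
The remainder reaches 0 after 3 divisions, so the expansion has 3 partial quotients, read off in order.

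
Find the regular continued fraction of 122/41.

[2; 1, 40]

Run the Euclidean algorithm on 122 and 41; the successive quotients are the partial quotients a_0, a_1, ... (each step inverts the fractional part left over by the previous one):
  122 = 2*41 + 40, so a_0 = 2.
  41 = 1*40 + 1, so a_1 = 1.
  40 = 40*1 + 0, so a_2 = 40.
The remainder reaches 0 after 3 divisions, so the expansion has 3 partial quotients, read off in order.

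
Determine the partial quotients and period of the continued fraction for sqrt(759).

Write x_i = (sqrt(759) + m_i)/d_i with (m_0, d_0) = (0, 1). a_0 = floor(sqrt(759)) = 27, since 27^2 = 729 <= 759 < 784 = 28^2.
Iterate m_{i+1} = d_i*a_i - m_i, d_{i+1} = (759 - m_{i+1}^2)/d_i, a_{i+1} = floor((a_0 + m_{i+1})/d_{i+1}):
  m_1 = 1*27 - 0 = 27, d_1 = (759 - 27^2)/1 = 30/1 = 30, a_1 = floor((27 + 27)/30) = 1.
  m_2 = 30*1 - 27 = 3, d_2 = (759 - 3^2)/30 = 750/30 = 25, a_2 = floor((27 + 3)/25) = 1.
  m_3 = 25*1 - 3 = 22, d_3 = (759 - 22^2)/25 = 275/25 = 11, a_3 = floor((27 + 22)/11) = 4.
  m_4 = 11*4 - 22 = 22, d_4 = (759 - 22^2)/11 = 275/11 = 25, a_4 = floor((27 + 22)/25) = 1.
  m_5 = 25*1 - 22 = 3, d_5 = (759 - 3^2)/25 = 750/25 = 30, a_5 = floor((27 + 3)/30) = 1.
  m_6 = 30*1 - 3 = 27, d_6 = (759 - 27^2)/30 = 30/30 = 1, a_6 = floor((27 + 27)/1) = 54.
  m_7 = 1*54 - 27 = 27, d_7 = (759 - 27^2)/1 = 30/1 = 30: (m_7, d_7) = (m_1, d_1) = (27, 30), so from here the quotients repeat a_1, ..., a_6; the period length is 6.
Hence the expansion of sqrt(759) is a_0 = 27 followed by the repeating block 1, 1, 4, 1, 1, 54 (period 6).

[27; (1, 1, 4, 1, 1, 54)]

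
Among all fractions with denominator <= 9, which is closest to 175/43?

37/9

Expand x = 175/43 as a continued fraction with the Euclidean algorithm:
  175 = 4*43 + 3, so a_0 = 4.
  43 = 14*3 + 1, so a_1 = 14.
  3 = 3*1 + 0, so a_2 = 3.
so x = [4; 14, 3].
Convergents (p_i = a_i*p_{i-1} + p_{i-2}, q_i = a_i*q_{i-1} + q_{i-2} with p_{-2}=0, p_{-1}=1, q_{-2}=1, q_{-1}=0), until the denominator exceeds 9:
  i=0: a_0=4, p_0 = 4*1 + 0 = 4, q_0 = 4*0 + 1 = 1.
  i=1: a_1=14, p_1 = 14*4 + 1 = 57, q_1 = 14*1 + 0 = 14.
q_1 = 14 > 9, so the last convergent with denominator <= 9 is p_0/q_0 = 4/1.
The closest fraction with denominator <= 9 is either p_0/q_0 or the intermediate fraction (k*p_0 + p_{-1})/(k*q_0 + q_{-1}) with the largest k >= 1 whose denominator stays <= 9; these approach x as k grows, and every other convergent or intermediate fraction in range is farther away.
Largest k: floor((9 - q_{-1})/q_0) = floor((9 - 0)/1) = 9 (using the seeds p_{-1} = 1, q_{-1} = 0).
That gives (9*4 + 1)/(9*1 + 0) = 37/9.
Compare the errors: |x - 4/1| = |175*1 - 4*43|/(43*1) = 3/43, and |x - 37/9| = |175*9 - 37*43|/(43*9) = 16/387.
Cross-multiplying, 16*43 = 688 < 1161 = 3*387, so 16/387 is smaller: the intermediate fraction 37/9 is closer to x than 4/1.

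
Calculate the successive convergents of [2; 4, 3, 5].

2/1, 9/4, 29/13, 154/69

Using the convergent recurrence p_i = a_i*p_{i-1} + p_{i-2}, q_i = a_i*q_{i-1} + q_{i-2} with p_{-2}=0, p_{-1}=1, q_{-2}=1, q_{-1}=0:
  i=0: a_0=2, p_0 = 2*1 + 0 = 2, q_0 = 2*0 + 1 = 1.
  i=1: a_1=4, p_1 = 4*2 + 1 = 9, q_1 = 4*1 + 0 = 4.
  i=2: a_2=3, p_2 = 3*9 + 2 = 29, q_2 = 3*4 + 1 = 13.
  i=3: a_3=5, p_3 = 5*29 + 9 = 154, q_3 = 5*13 + 4 = 69.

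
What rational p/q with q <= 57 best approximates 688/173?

Expand x = 688/173 as a continued fraction with the Euclidean algorithm:
  688 = 3*173 + 169, so a_0 = 3.
  173 = 1*169 + 4, so a_1 = 1.
  169 = 42*4 + 1, so a_2 = 42.
  4 = 4*1 + 0, so a_3 = 4.
so x = [3; 1, 42, 4].
Convergents (p_i = a_i*p_{i-1} + p_{i-2}, q_i = a_i*q_{i-1} + q_{i-2} with p_{-2}=0, p_{-1}=1, q_{-2}=1, q_{-1}=0), until the denominator exceeds 57:
  i=0: a_0=3, p_0 = 3*1 + 0 = 3, q_0 = 3*0 + 1 = 1.
  i=1: a_1=1, p_1 = 1*3 + 1 = 4, q_1 = 1*1 + 0 = 1.
  i=2: a_2=42, p_2 = 42*4 + 3 = 171, q_2 = 42*1 + 1 = 43.
  i=3: a_3=4, p_3 = 4*171 + 4 = 688, q_3 = 4*43 + 1 = 173.
q_3 = 173 > 57, so the last convergent with denominator <= 57 is p_2/q_2 = 171/43.
The closest fraction with denominator <= 57 is either p_2/q_2 or the intermediate fraction (k*p_2 + p_1)/(k*q_2 + q_1) with the largest k >= 1 whose denominator stays <= 57; these approach x as k grows, and every other convergent or intermediate fraction in range is farther away.
Largest k: floor((57 - q_1)/q_2) = floor((57 - 1)/43) = 1.
That gives (1*171 + 4)/(1*43 + 1) = 175/44.
Compare the errors: |x - 171/43| = |688*43 - 171*173|/(173*43) = 1/7439, and |x - 175/44| = |688*44 - 175*173|/(173*44) = 3/7612.
Cross-multiplying, 1*7612 = 7612 < 22317 = 3*7439, so 1/7439 is smaller: the convergent 171/43 is closer to x than 175/44.

171/43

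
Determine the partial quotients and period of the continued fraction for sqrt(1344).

Write x_i = (sqrt(1344) + m_i)/d_i with (m_0, d_0) = (0, 1). a_0 = floor(sqrt(1344)) = 36, since 36^2 = 1296 <= 1344 < 1369 = 37^2.
Iterate m_{i+1} = d_i*a_i - m_i, d_{i+1} = (1344 - m_{i+1}^2)/d_i, a_{i+1} = floor((a_0 + m_{i+1})/d_{i+1}):
  m_1 = 1*36 - 0 = 36, d_1 = (1344 - 36^2)/1 = 48/1 = 48, a_1 = floor((36 + 36)/48) = 1.
  m_2 = 48*1 - 36 = 12, d_2 = (1344 - 12^2)/48 = 1200/48 = 25, a_2 = floor((36 + 12)/25) = 1.
  m_3 = 25*1 - 12 = 13, d_3 = (1344 - 13^2)/25 = 1175/25 = 47, a_3 = floor((36 + 13)/47) = 1.
  m_4 = 47*1 - 13 = 34, d_4 = (1344 - 34^2)/47 = 188/47 = 4, a_4 = floor((36 + 34)/4) = 17.
  m_5 = 4*17 - 34 = 34, d_5 = (1344 - 34^2)/4 = 188/4 = 47, a_5 = floor((36 + 34)/47) = 1.
  m_6 = 47*1 - 34 = 13, d_6 = (1344 - 13^2)/47 = 1175/47 = 25, a_6 = floor((36 + 13)/25) = 1.
  m_7 = 25*1 - 13 = 12, d_7 = (1344 - 12^2)/25 = 1200/25 = 48, a_7 = floor((36 + 12)/48) = 1.
  m_8 = 48*1 - 12 = 36, d_8 = (1344 - 36^2)/48 = 48/48 = 1, a_8 = floor((36 + 36)/1) = 72.
  m_9 = 1*72 - 36 = 36, d_9 = (1344 - 36^2)/1 = 48/1 = 48: (m_9, d_9) = (m_1, d_1) = (36, 48), so from here the quotients repeat a_1, ..., a_8; the period length is 8.
Hence the expansion of sqrt(1344) is a_0 = 36 followed by the repeating block 1, 1, 1, 17, 1, 1, 1, 72 (period 8).

[36; (1, 1, 1, 17, 1, 1, 1, 72)]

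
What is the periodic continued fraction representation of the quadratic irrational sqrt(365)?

[19; (9, 1, 1, 9, 38)]

Write x_i = (sqrt(365) + m_i)/d_i with (m_0, d_0) = (0, 1). a_0 = floor(sqrt(365)) = 19, since 19^2 = 361 <= 365 < 400 = 20^2.
Iterate m_{i+1} = d_i*a_i - m_i, d_{i+1} = (365 - m_{i+1}^2)/d_i, a_{i+1} = floor((a_0 + m_{i+1})/d_{i+1}):
  m_1 = 1*19 - 0 = 19, d_1 = (365 - 19^2)/1 = 4/1 = 4, a_1 = floor((19 + 19)/4) = 9.
  m_2 = 4*9 - 19 = 17, d_2 = (365 - 17^2)/4 = 76/4 = 19, a_2 = floor((19 + 17)/19) = 1.
  m_3 = 19*1 - 17 = 2, d_3 = (365 - 2^2)/19 = 361/19 = 19, a_3 = floor((19 + 2)/19) = 1.
  m_4 = 19*1 - 2 = 17, d_4 = (365 - 17^2)/19 = 76/19 = 4, a_4 = floor((19 + 17)/4) = 9.
  m_5 = 4*9 - 17 = 19, d_5 = (365 - 19^2)/4 = 4/4 = 1, a_5 = floor((19 + 19)/1) = 38.
  m_6 = 1*38 - 19 = 19, d_6 = (365 - 19^2)/1 = 4/1 = 4: (m_6, d_6) = (m_1, d_1) = (19, 4), so from here the quotients repeat a_1, ..., a_5; the period length is 5.
Hence the expansion of sqrt(365) is a_0 = 19 followed by the repeating block 9, 1, 1, 9, 38 (period 5).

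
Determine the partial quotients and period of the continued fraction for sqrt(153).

Write x_i = (sqrt(153) + m_i)/d_i with (m_0, d_0) = (0, 1). a_0 = floor(sqrt(153)) = 12, since 12^2 = 144 <= 153 < 169 = 13^2.
Iterate m_{i+1} = d_i*a_i - m_i, d_{i+1} = (153 - m_{i+1}^2)/d_i, a_{i+1} = floor((a_0 + m_{i+1})/d_{i+1}):
  m_1 = 1*12 - 0 = 12, d_1 = (153 - 12^2)/1 = 9/1 = 9, a_1 = floor((12 + 12)/9) = 2.
  m_2 = 9*2 - 12 = 6, d_2 = (153 - 6^2)/9 = 117/9 = 13, a_2 = floor((12 + 6)/13) = 1.
  m_3 = 13*1 - 6 = 7, d_3 = (153 - 7^2)/13 = 104/13 = 8, a_3 = floor((12 + 7)/8) = 2.
  m_4 = 8*2 - 7 = 9, d_4 = (153 - 9^2)/8 = 72/8 = 9, a_4 = floor((12 + 9)/9) = 2.
  m_5 = 9*2 - 9 = 9, d_5 = (153 - 9^2)/9 = 72/9 = 8, a_5 = floor((12 + 9)/8) = 2.
  m_6 = 8*2 - 9 = 7, d_6 = (153 - 7^2)/8 = 104/8 = 13, a_6 = floor((12 + 7)/13) = 1.
  m_7 = 13*1 - 7 = 6, d_7 = (153 - 6^2)/13 = 117/13 = 9, a_7 = floor((12 + 6)/9) = 2.
  m_8 = 9*2 - 6 = 12, d_8 = (153 - 12^2)/9 = 9/9 = 1, a_8 = floor((12 + 12)/1) = 24.
  m_9 = 1*24 - 12 = 12, d_9 = (153 - 12^2)/1 = 9/1 = 9: (m_9, d_9) = (m_1, d_1) = (12, 9), so from here the quotients repeat a_1, ..., a_8; the period length is 8.
Hence the expansion of sqrt(153) is a_0 = 12 followed by the repeating block 2, 1, 2, 2, 2, 1, 2, 24 (period 8).

[12; (2, 1, 2, 2, 2, 1, 2, 24)]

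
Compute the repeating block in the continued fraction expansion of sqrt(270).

Write x_i = (sqrt(270) + m_i)/d_i with (m_0, d_0) = (0, 1). a_0 = floor(sqrt(270)) = 16, since 16^2 = 256 <= 270 < 289 = 17^2.
Iterate m_{i+1} = d_i*a_i - m_i, d_{i+1} = (270 - m_{i+1}^2)/d_i, a_{i+1} = floor((a_0 + m_{i+1})/d_{i+1}):
  m_1 = 1*16 - 0 = 16, d_1 = (270 - 16^2)/1 = 14/1 = 14, a_1 = floor((16 + 16)/14) = 2.
  m_2 = 14*2 - 16 = 12, d_2 = (270 - 12^2)/14 = 126/14 = 9, a_2 = floor((16 + 12)/9) = 3.
  m_3 = 9*3 - 12 = 15, d_3 = (270 - 15^2)/9 = 45/9 = 5, a_3 = floor((16 + 15)/5) = 6.
  m_4 = 5*6 - 15 = 15, d_4 = (270 - 15^2)/5 = 45/5 = 9, a_4 = floor((16 + 15)/9) = 3.
  m_5 = 9*3 - 15 = 12, d_5 = (270 - 12^2)/9 = 126/9 = 14, a_5 = floor((16 + 12)/14) = 2.
  m_6 = 14*2 - 12 = 16, d_6 = (270 - 16^2)/14 = 14/14 = 1, a_6 = floor((16 + 16)/1) = 32.
  m_7 = 1*32 - 16 = 16, d_7 = (270 - 16^2)/1 = 14/1 = 14: (m_7, d_7) = (m_1, d_1) = (16, 14), so from here the quotients repeat a_1, ..., a_6; the period length is 6.
Hence the expansion of sqrt(270) is a_0 = 16 followed by the repeating block 2, 3, 6, 3, 2, 32 (period 6).

[16; (2, 3, 6, 3, 2, 32)]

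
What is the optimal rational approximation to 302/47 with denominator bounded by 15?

Expand x = 302/47 as a continued fraction with the Euclidean algorithm:
  302 = 6*47 + 20, so a_0 = 6.
  47 = 2*20 + 7, so a_1 = 2.
  20 = 2*7 + 6, so a_2 = 2.
  7 = 1*6 + 1, so a_3 = 1.
  6 = 6*1 + 0, so a_4 = 6.
so x = [6; 2, 2, 1, 6].
Convergents (p_i = a_i*p_{i-1} + p_{i-2}, q_i = a_i*q_{i-1} + q_{i-2} with p_{-2}=0, p_{-1}=1, q_{-2}=1, q_{-1}=0), until the denominator exceeds 15:
  i=0: a_0=6, p_0 = 6*1 + 0 = 6, q_0 = 6*0 + 1 = 1.
  i=1: a_1=2, p_1 = 2*6 + 1 = 13, q_1 = 2*1 + 0 = 2.
  i=2: a_2=2, p_2 = 2*13 + 6 = 32, q_2 = 2*2 + 1 = 5.
  i=3: a_3=1, p_3 = 1*32 + 13 = 45, q_3 = 1*5 + 2 = 7.
  i=4: a_4=6, p_4 = 6*45 + 32 = 302, q_4 = 6*7 + 5 = 47.
q_4 = 47 > 15, so the last convergent with denominator <= 15 is p_3/q_3 = 45/7.
The closest fraction with denominator <= 15 is either p_3/q_3 or the intermediate fraction (k*p_3 + p_2)/(k*q_3 + q_2) with the largest k >= 1 whose denominator stays <= 15; these approach x as k grows, and every other convergent or intermediate fraction in range is farther away.
Largest k: floor((15 - q_2)/q_3) = floor((15 - 5)/7) = 1.
That gives (1*45 + 32)/(1*7 + 5) = 77/12.
Compare the errors: |x - 45/7| = |302*7 - 45*47|/(47*7) = 1/329, and |x - 77/12| = |302*12 - 77*47|/(47*12) = 5/564.
Cross-multiplying, 1*564 = 564 < 1645 = 5*329, so 1/329 is smaller: the convergent 45/7 is closer to x than 77/12.

45/7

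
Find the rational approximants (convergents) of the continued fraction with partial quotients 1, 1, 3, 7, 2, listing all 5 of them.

1/1, 2/1, 7/4, 51/29, 109/62

Using the convergent recurrence p_i = a_i*p_{i-1} + p_{i-2}, q_i = a_i*q_{i-1} + q_{i-2} with p_{-2}=0, p_{-1}=1, q_{-2}=1, q_{-1}=0:
  i=0: a_0=1, p_0 = 1*1 + 0 = 1, q_0 = 1*0 + 1 = 1.
  i=1: a_1=1, p_1 = 1*1 + 1 = 2, q_1 = 1*1 + 0 = 1.
  i=2: a_2=3, p_2 = 3*2 + 1 = 7, q_2 = 3*1 + 1 = 4.
  i=3: a_3=7, p_3 = 7*7 + 2 = 51, q_3 = 7*4 + 1 = 29.
  i=4: a_4=2, p_4 = 2*51 + 7 = 109, q_4 = 2*29 + 4 = 62.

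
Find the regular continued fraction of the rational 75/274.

[0; 3, 1, 1, 1, 7, 1, 2]

Run the Euclidean algorithm on 75 and 274; the successive quotients are the partial quotients a_0, a_1, ... (each step inverts the fractional part left over by the previous one):
  75 = 0*274 + 75, so a_0 = 0.
  274 = 3*75 + 49, so a_1 = 3.
  75 = 1*49 + 26, so a_2 = 1.
  49 = 1*26 + 23, so a_3 = 1.
  26 = 1*23 + 3, so a_4 = 1.
  23 = 7*3 + 2, so a_5 = 7.
  3 = 1*2 + 1, so a_6 = 1.
  2 = 2*1 + 0, so a_7 = 2.
The remainder reaches 0 after 8 divisions, so the expansion has 8 partial quotients, read off in order.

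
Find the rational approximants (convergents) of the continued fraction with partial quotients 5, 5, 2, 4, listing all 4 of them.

5/1, 26/5, 57/11, 254/49

Using the convergent recurrence p_i = a_i*p_{i-1} + p_{i-2}, q_i = a_i*q_{i-1} + q_{i-2} with p_{-2}=0, p_{-1}=1, q_{-2}=1, q_{-1}=0:
  i=0: a_0=5, p_0 = 5*1 + 0 = 5, q_0 = 5*0 + 1 = 1.
  i=1: a_1=5, p_1 = 5*5 + 1 = 26, q_1 = 5*1 + 0 = 5.
  i=2: a_2=2, p_2 = 2*26 + 5 = 57, q_2 = 2*5 + 1 = 11.
  i=3: a_3=4, p_3 = 4*57 + 26 = 254, q_3 = 4*11 + 5 = 49.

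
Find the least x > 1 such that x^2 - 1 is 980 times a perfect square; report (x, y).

(x, y) = (51841, 1656)

First expand sqrt(980) as a continued fraction. With x_i = (sqrt(980) + m_i)/d_i and (m_0, d_0) = (0, 1): a_0 = floor(sqrt(980)) = 31, since 31^2 = 961 <= 980 < 1024 = 32^2.
Iterate m_{i+1} = d_i*a_i - m_i, d_{i+1} = (980 - m_{i+1}^2)/d_i, a_{i+1} = floor((a_0 + m_{i+1})/d_{i+1}):
  m_1 = 1*31 - 0 = 31, d_1 = (980 - 31^2)/1 = 19/1 = 19, a_1 = floor((31 + 31)/19) = 3.
  m_2 = 19*3 - 31 = 26, d_2 = (980 - 26^2)/19 = 304/19 = 16, a_2 = floor((31 + 26)/16) = 3.
  m_3 = 16*3 - 26 = 22, d_3 = (980 - 22^2)/16 = 496/16 = 31, a_3 = floor((31 + 22)/31) = 1.
  m_4 = 31*1 - 22 = 9, d_4 = (980 - 9^2)/31 = 899/31 = 29, a_4 = floor((31 + 9)/29) = 1.
  m_5 = 29*1 - 9 = 20, d_5 = (980 - 20^2)/29 = 580/29 = 20, a_5 = floor((31 + 20)/20) = 2.
  m_6 = 20*2 - 20 = 20, d_6 = (980 - 20^2)/20 = 580/20 = 29, a_6 = floor((31 + 20)/29) = 1.
  m_7 = 29*1 - 20 = 9, d_7 = (980 - 9^2)/29 = 899/29 = 31, a_7 = floor((31 + 9)/31) = 1.
  m_8 = 31*1 - 9 = 22, d_8 = (980 - 22^2)/31 = 496/31 = 16, a_8 = floor((31 + 22)/16) = 3.
  m_9 = 16*3 - 22 = 26, d_9 = (980 - 26^2)/16 = 304/16 = 19, a_9 = floor((31 + 26)/19) = 3.
  m_10 = 19*3 - 26 = 31, d_10 = (980 - 31^2)/19 = 19/19 = 1, a_10 = floor((31 + 31)/1) = 62.
  m_11 = 1*62 - 31 = 31, d_11 = (980 - 31^2)/1 = 19/1 = 19: (m_11, d_11) = (m_1, d_1) = (31, 19), so from here the quotients repeat a_1, ..., a_10; the period length is 10.
So sqrt(980) = [31; (3, 3, 1, 1, 2, 1, 1, 3, 3, 62)] with period length k = 10.
k is even, so the fundamental solution of x^2 - 980y^2 = 1 is (p_{k-1}, q_{k-1}) = (p_9, q_9); compute convergents through index 9.
Convergents (p_i = a_i*p_{i-1} + p_{i-2}, q_i = a_i*q_{i-1} + q_{i-2} with p_{-2}=0, p_{-1}=1, q_{-2}=1, q_{-1}=0):
  i=0: a_0=31, p_0 = 31*1 + 0 = 31, q_0 = 31*0 + 1 = 1.
  i=1: a_1=3, p_1 = 3*31 + 1 = 94, q_1 = 3*1 + 0 = 3.
  i=2: a_2=3, p_2 = 3*94 + 31 = 313, q_2 = 3*3 + 1 = 10.
  i=3: a_3=1, p_3 = 1*313 + 94 = 407, q_3 = 1*10 + 3 = 13.
  i=4: a_4=1, p_4 = 1*407 + 313 = 720, q_4 = 1*13 + 10 = 23.
  i=5: a_5=2, p_5 = 2*720 + 407 = 1847, q_5 = 2*23 + 13 = 59.
  i=6: a_6=1, p_6 = 1*1847 + 720 = 2567, q_6 = 1*59 + 23 = 82.
  i=7: a_7=1, p_7 = 1*2567 + 1847 = 4414, q_7 = 1*82 + 59 = 141.
  i=8: a_8=3, p_8 = 3*4414 + 2567 = 15809, q_8 = 3*141 + 82 = 505.
  i=9: a_9=3, p_9 = 3*15809 + 4414 = 51841, q_9 = 3*505 + 141 = 1656.
Check: 51841^2 - 980*1656^2 = 2687489281 - 2687489280 = 1, so (x, y) = (51841, 1656) solves the equation, and by the theorem it is the least positive solution.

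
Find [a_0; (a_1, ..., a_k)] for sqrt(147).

Write x_i = (sqrt(147) + m_i)/d_i with (m_0, d_0) = (0, 1). a_0 = floor(sqrt(147)) = 12, since 12^2 = 144 <= 147 < 169 = 13^2.
Iterate m_{i+1} = d_i*a_i - m_i, d_{i+1} = (147 - m_{i+1}^2)/d_i, a_{i+1} = floor((a_0 + m_{i+1})/d_{i+1}):
  m_1 = 1*12 - 0 = 12, d_1 = (147 - 12^2)/1 = 3/1 = 3, a_1 = floor((12 + 12)/3) = 8.
  m_2 = 3*8 - 12 = 12, d_2 = (147 - 12^2)/3 = 3/3 = 1, a_2 = floor((12 + 12)/1) = 24.
  m_3 = 1*24 - 12 = 12, d_3 = (147 - 12^2)/1 = 3/1 = 3: (m_3, d_3) = (m_1, d_1) = (12, 3), so from here the quotients repeat a_1, a_2; the period length is 2.
Hence the expansion of sqrt(147) is a_0 = 12 followed by the repeating block 8, 24 (period 2).

[12; (8, 24)]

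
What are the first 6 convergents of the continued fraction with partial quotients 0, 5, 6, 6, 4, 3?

0/1, 1/5, 6/31, 37/191, 154/795, 499/2576

Using the convergent recurrence p_i = a_i*p_{i-1} + p_{i-2}, q_i = a_i*q_{i-1} + q_{i-2} with p_{-2}=0, p_{-1}=1, q_{-2}=1, q_{-1}=0:
  i=0: a_0=0, p_0 = 0*1 + 0 = 0, q_0 = 0*0 + 1 = 1.
  i=1: a_1=5, p_1 = 5*0 + 1 = 1, q_1 = 5*1 + 0 = 5.
  i=2: a_2=6, p_2 = 6*1 + 0 = 6, q_2 = 6*5 + 1 = 31.
  i=3: a_3=6, p_3 = 6*6 + 1 = 37, q_3 = 6*31 + 5 = 191.
  i=4: a_4=4, p_4 = 4*37 + 6 = 154, q_4 = 4*191 + 31 = 795.
  i=5: a_5=3, p_5 = 3*154 + 37 = 499, q_5 = 3*795 + 191 = 2576.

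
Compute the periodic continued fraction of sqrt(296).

Write x_i = (sqrt(296) + m_i)/d_i with (m_0, d_0) = (0, 1). a_0 = floor(sqrt(296)) = 17, since 17^2 = 289 <= 296 < 324 = 18^2.
Iterate m_{i+1} = d_i*a_i - m_i, d_{i+1} = (296 - m_{i+1}^2)/d_i, a_{i+1} = floor((a_0 + m_{i+1})/d_{i+1}):
  m_1 = 1*17 - 0 = 17, d_1 = (296 - 17^2)/1 = 7/1 = 7, a_1 = floor((17 + 17)/7) = 4.
  m_2 = 7*4 - 17 = 11, d_2 = (296 - 11^2)/7 = 175/7 = 25, a_2 = floor((17 + 11)/25) = 1.
  m_3 = 25*1 - 11 = 14, d_3 = (296 - 14^2)/25 = 100/25 = 4, a_3 = floor((17 + 14)/4) = 7.
  m_4 = 4*7 - 14 = 14, d_4 = (296 - 14^2)/4 = 100/4 = 25, a_4 = floor((17 + 14)/25) = 1.
  m_5 = 25*1 - 14 = 11, d_5 = (296 - 11^2)/25 = 175/25 = 7, a_5 = floor((17 + 11)/7) = 4.
  m_6 = 7*4 - 11 = 17, d_6 = (296 - 17^2)/7 = 7/7 = 1, a_6 = floor((17 + 17)/1) = 34.
  m_7 = 1*34 - 17 = 17, d_7 = (296 - 17^2)/1 = 7/1 = 7: (m_7, d_7) = (m_1, d_1) = (17, 7), so from here the quotients repeat a_1, ..., a_6; the period length is 6.
Hence the expansion of sqrt(296) is a_0 = 17 followed by the repeating block 4, 1, 7, 1, 4, 34 (period 6).

[17; (4, 1, 7, 1, 4, 34)]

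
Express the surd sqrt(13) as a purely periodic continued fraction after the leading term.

[3; (1, 1, 1, 1, 6)]

Write x_i = (sqrt(13) + m_i)/d_i with (m_0, d_0) = (0, 1). a_0 = floor(sqrt(13)) = 3, since 3^2 = 9 <= 13 < 16 = 4^2.
Iterate m_{i+1} = d_i*a_i - m_i, d_{i+1} = (13 - m_{i+1}^2)/d_i, a_{i+1} = floor((a_0 + m_{i+1})/d_{i+1}):
  m_1 = 1*3 - 0 = 3, d_1 = (13 - 3^2)/1 = 4/1 = 4, a_1 = floor((3 + 3)/4) = 1.
  m_2 = 4*1 - 3 = 1, d_2 = (13 - 1^2)/4 = 12/4 = 3, a_2 = floor((3 + 1)/3) = 1.
  m_3 = 3*1 - 1 = 2, d_3 = (13 - 2^2)/3 = 9/3 = 3, a_3 = floor((3 + 2)/3) = 1.
  m_4 = 3*1 - 2 = 1, d_4 = (13 - 1^2)/3 = 12/3 = 4, a_4 = floor((3 + 1)/4) = 1.
  m_5 = 4*1 - 1 = 3, d_5 = (13 - 3^2)/4 = 4/4 = 1, a_5 = floor((3 + 3)/1) = 6.
  m_6 = 1*6 - 3 = 3, d_6 = (13 - 3^2)/1 = 4/1 = 4: (m_6, d_6) = (m_1, d_1) = (3, 4), so from here the quotients repeat a_1, ..., a_5; the period length is 5.
Hence the expansion of sqrt(13) is a_0 = 3 followed by the repeating block 1, 1, 1, 1, 6 (period 5).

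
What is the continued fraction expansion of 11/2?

[5; 2]

Run the Euclidean algorithm on 11 and 2; the successive quotients are the partial quotients a_0, a_1, ... (each step inverts the fractional part left over by the previous one):
  11 = 5*2 + 1, so a_0 = 5.
  2 = 2*1 + 0, so a_1 = 2.
The remainder reaches 0 after 2 divisions, so the expansion has 2 partial quotients, read off in order.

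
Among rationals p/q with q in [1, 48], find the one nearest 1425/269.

196/37

Expand x = 1425/269 as a continued fraction with the Euclidean algorithm:
  1425 = 5*269 + 80, so a_0 = 5.
  269 = 3*80 + 29, so a_1 = 3.
  80 = 2*29 + 22, so a_2 = 2.
  29 = 1*22 + 7, so a_3 = 1.
  22 = 3*7 + 1, so a_4 = 3.
  7 = 7*1 + 0, so a_5 = 7.
so x = [5; 3, 2, 1, 3, 7].
Convergents (p_i = a_i*p_{i-1} + p_{i-2}, q_i = a_i*q_{i-1} + q_{i-2} with p_{-2}=0, p_{-1}=1, q_{-2}=1, q_{-1}=0), until the denominator exceeds 48:
  i=0: a_0=5, p_0 = 5*1 + 0 = 5, q_0 = 5*0 + 1 = 1.
  i=1: a_1=3, p_1 = 3*5 + 1 = 16, q_1 = 3*1 + 0 = 3.
  i=2: a_2=2, p_2 = 2*16 + 5 = 37, q_2 = 2*3 + 1 = 7.
  i=3: a_3=1, p_3 = 1*37 + 16 = 53, q_3 = 1*7 + 3 = 10.
  i=4: a_4=3, p_4 = 3*53 + 37 = 196, q_4 = 3*10 + 7 = 37.
  i=5: a_5=7, p_5 = 7*196 + 53 = 1425, q_5 = 7*37 + 10 = 269.
q_5 = 269 > 48, so the last convergent with denominator <= 48 is p_4/q_4 = 196/37.
The closest fraction with denominator <= 48 is either p_4/q_4 or the intermediate fraction (k*p_4 + p_3)/(k*q_4 + q_3) with the largest k >= 1 whose denominator stays <= 48; these approach x as k grows, and every other convergent or intermediate fraction in range is farther away.
Largest k: floor((48 - q_3)/q_4) = floor((48 - 10)/37) = 1.
That gives (1*196 + 53)/(1*37 + 10) = 249/47.
Compare the errors: |x - 196/37| = |1425*37 - 196*269|/(269*37) = 1/9953, and |x - 249/47| = |1425*47 - 249*269|/(269*47) = 6/12643.
Cross-multiplying, 1*12643 = 12643 < 59718 = 6*9953, so 1/9953 is smaller: the convergent 196/37 is closer to x than 249/47.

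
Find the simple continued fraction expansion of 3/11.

Run the Euclidean algorithm on 3 and 11; the successive quotients are the partial quotients a_0, a_1, ... (each step inverts the fractional part left over by the previous one):
  3 = 0*11 + 3, so a_0 = 0.
  11 = 3*3 + 2, so a_1 = 3.
  3 = 1*2 + 1, so a_2 = 1.
  2 = 2*1 + 0, so a_3 = 2.
The remainder reaches 0 after 4 divisions, so the expansion has 4 partial quotients, read off in order.

[0; 3, 1, 2]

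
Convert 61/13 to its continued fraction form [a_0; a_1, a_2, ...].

Run the Euclidean algorithm on 61 and 13; the successive quotients are the partial quotients a_0, a_1, ... (each step inverts the fractional part left over by the previous one):
  61 = 4*13 + 9, so a_0 = 4.
  13 = 1*9 + 4, so a_1 = 1.
  9 = 2*4 + 1, so a_2 = 2.
  4 = 4*1 + 0, so a_3 = 4.
The remainder reaches 0 after 4 divisions, so the expansion has 4 partial quotients, read off in order.

[4; 1, 2, 4]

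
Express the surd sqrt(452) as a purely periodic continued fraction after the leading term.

[21; (3, 1, 5, 3, 10, 3, 5, 1, 3, 42)]

Write x_i = (sqrt(452) + m_i)/d_i with (m_0, d_0) = (0, 1). a_0 = floor(sqrt(452)) = 21, since 21^2 = 441 <= 452 < 484 = 22^2.
Iterate m_{i+1} = d_i*a_i - m_i, d_{i+1} = (452 - m_{i+1}^2)/d_i, a_{i+1} = floor((a_0 + m_{i+1})/d_{i+1}):
  m_1 = 1*21 - 0 = 21, d_1 = (452 - 21^2)/1 = 11/1 = 11, a_1 = floor((21 + 21)/11) = 3.
  m_2 = 11*3 - 21 = 12, d_2 = (452 - 12^2)/11 = 308/11 = 28, a_2 = floor((21 + 12)/28) = 1.
  m_3 = 28*1 - 12 = 16, d_3 = (452 - 16^2)/28 = 196/28 = 7, a_3 = floor((21 + 16)/7) = 5.
  m_4 = 7*5 - 16 = 19, d_4 = (452 - 19^2)/7 = 91/7 = 13, a_4 = floor((21 + 19)/13) = 3.
  m_5 = 13*3 - 19 = 20, d_5 = (452 - 20^2)/13 = 52/13 = 4, a_5 = floor((21 + 20)/4) = 10.
  m_6 = 4*10 - 20 = 20, d_6 = (452 - 20^2)/4 = 52/4 = 13, a_6 = floor((21 + 20)/13) = 3.
  m_7 = 13*3 - 20 = 19, d_7 = (452 - 19^2)/13 = 91/13 = 7, a_7 = floor((21 + 19)/7) = 5.
  m_8 = 7*5 - 19 = 16, d_8 = (452 - 16^2)/7 = 196/7 = 28, a_8 = floor((21 + 16)/28) = 1.
  m_9 = 28*1 - 16 = 12, d_9 = (452 - 12^2)/28 = 308/28 = 11, a_9 = floor((21 + 12)/11) = 3.
  m_10 = 11*3 - 12 = 21, d_10 = (452 - 21^2)/11 = 11/11 = 1, a_10 = floor((21 + 21)/1) = 42.
  m_11 = 1*42 - 21 = 21, d_11 = (452 - 21^2)/1 = 11/1 = 11: (m_11, d_11) = (m_1, d_1) = (21, 11), so from here the quotients repeat a_1, ..., a_10; the period length is 10.
Hence the expansion of sqrt(452) is a_0 = 21 followed by the repeating block 3, 1, 5, 3, 10, 3, 5, 1, 3, 42 (period 10).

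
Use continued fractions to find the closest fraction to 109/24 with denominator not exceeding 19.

Expand x = 109/24 as a continued fraction with the Euclidean algorithm:
  109 = 4*24 + 13, so a_0 = 4.
  24 = 1*13 + 11, so a_1 = 1.
  13 = 1*11 + 2, so a_2 = 1.
  11 = 5*2 + 1, so a_3 = 5.
  2 = 2*1 + 0, so a_4 = 2.
so x = [4; 1, 1, 5, 2].
Convergents (p_i = a_i*p_{i-1} + p_{i-2}, q_i = a_i*q_{i-1} + q_{i-2} with p_{-2}=0, p_{-1}=1, q_{-2}=1, q_{-1}=0), until the denominator exceeds 19:
  i=0: a_0=4, p_0 = 4*1 + 0 = 4, q_0 = 4*0 + 1 = 1.
  i=1: a_1=1, p_1 = 1*4 + 1 = 5, q_1 = 1*1 + 0 = 1.
  i=2: a_2=1, p_2 = 1*5 + 4 = 9, q_2 = 1*1 + 1 = 2.
  i=3: a_3=5, p_3 = 5*9 + 5 = 50, q_3 = 5*2 + 1 = 11.
  i=4: a_4=2, p_4 = 2*50 + 9 = 109, q_4 = 2*11 + 2 = 24.
q_4 = 24 > 19, so the last convergent with denominator <= 19 is p_3/q_3 = 50/11.
The closest fraction with denominator <= 19 is either p_3/q_3 or the intermediate fraction (k*p_3 + p_2)/(k*q_3 + q_2) with the largest k >= 1 whose denominator stays <= 19; these approach x as k grows, and every other convergent or intermediate fraction in range is farther away.
Largest k: floor((19 - q_2)/q_3) = floor((19 - 2)/11) = 1.
That gives (1*50 + 9)/(1*11 + 2) = 59/13.
Compare the errors: |x - 50/11| = |109*11 - 50*24|/(24*11) = 1/264, and |x - 59/13| = |109*13 - 59*24|/(24*13) = 1/312.
Cross-multiplying, 1*264 = 264 < 312 = 1*312, so 1/312 is smaller: the intermediate fraction 59/13 is closer to x than 50/11.

59/13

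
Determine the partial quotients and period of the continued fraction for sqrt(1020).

[31; (1, 14, 1, 62)]

Write x_i = (sqrt(1020) + m_i)/d_i with (m_0, d_0) = (0, 1). a_0 = floor(sqrt(1020)) = 31, since 31^2 = 961 <= 1020 < 1024 = 32^2.
Iterate m_{i+1} = d_i*a_i - m_i, d_{i+1} = (1020 - m_{i+1}^2)/d_i, a_{i+1} = floor((a_0 + m_{i+1})/d_{i+1}):
  m_1 = 1*31 - 0 = 31, d_1 = (1020 - 31^2)/1 = 59/1 = 59, a_1 = floor((31 + 31)/59) = 1.
  m_2 = 59*1 - 31 = 28, d_2 = (1020 - 28^2)/59 = 236/59 = 4, a_2 = floor((31 + 28)/4) = 14.
  m_3 = 4*14 - 28 = 28, d_3 = (1020 - 28^2)/4 = 236/4 = 59, a_3 = floor((31 + 28)/59) = 1.
  m_4 = 59*1 - 28 = 31, d_4 = (1020 - 31^2)/59 = 59/59 = 1, a_4 = floor((31 + 31)/1) = 62.
  m_5 = 1*62 - 31 = 31, d_5 = (1020 - 31^2)/1 = 59/1 = 59: (m_5, d_5) = (m_1, d_1) = (31, 59), so from here the quotients repeat a_1, ..., a_4; the period length is 4.
Hence the expansion of sqrt(1020) is a_0 = 31 followed by the repeating block 1, 14, 1, 62 (period 4).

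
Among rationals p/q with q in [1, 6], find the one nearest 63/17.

Expand x = 63/17 as a continued fraction with the Euclidean algorithm:
  63 = 3*17 + 12, so a_0 = 3.
  17 = 1*12 + 5, so a_1 = 1.
  12 = 2*5 + 2, so a_2 = 2.
  5 = 2*2 + 1, so a_3 = 2.
  2 = 2*1 + 0, so a_4 = 2.
so x = [3; 1, 2, 2, 2].
Convergents (p_i = a_i*p_{i-1} + p_{i-2}, q_i = a_i*q_{i-1} + q_{i-2} with p_{-2}=0, p_{-1}=1, q_{-2}=1, q_{-1}=0), until the denominator exceeds 6:
  i=0: a_0=3, p_0 = 3*1 + 0 = 3, q_0 = 3*0 + 1 = 1.
  i=1: a_1=1, p_1 = 1*3 + 1 = 4, q_1 = 1*1 + 0 = 1.
  i=2: a_2=2, p_2 = 2*4 + 3 = 11, q_2 = 2*1 + 1 = 3.
  i=3: a_3=2, p_3 = 2*11 + 4 = 26, q_3 = 2*3 + 1 = 7.
q_3 = 7 > 6, so the last convergent with denominator <= 6 is p_2/q_2 = 11/3.
The closest fraction with denominator <= 6 is either p_2/q_2 or the intermediate fraction (k*p_2 + p_1)/(k*q_2 + q_1) with the largest k >= 1 whose denominator stays <= 6; these approach x as k grows, and every other convergent or intermediate fraction in range is farther away.
Largest k: floor((6 - q_1)/q_2) = floor((6 - 1)/3) = 1.
That gives (1*11 + 4)/(1*3 + 1) = 15/4.
Compare the errors: |x - 11/3| = |63*3 - 11*17|/(17*3) = 2/51, and |x - 15/4| = |63*4 - 15*17|/(17*4) = 3/68.
Cross-multiplying, 2*68 = 136 < 153 = 3*51, so 2/51 is smaller: the convergent 11/3 is closer to x than 15/4.

11/3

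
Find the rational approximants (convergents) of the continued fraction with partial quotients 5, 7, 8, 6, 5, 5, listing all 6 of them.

Using the convergent recurrence p_i = a_i*p_{i-1} + p_{i-2}, q_i = a_i*q_{i-1} + q_{i-2} with p_{-2}=0, p_{-1}=1, q_{-2}=1, q_{-1}=0:
  i=0: a_0=5, p_0 = 5*1 + 0 = 5, q_0 = 5*0 + 1 = 1.
  i=1: a_1=7, p_1 = 7*5 + 1 = 36, q_1 = 7*1 + 0 = 7.
  i=2: a_2=8, p_2 = 8*36 + 5 = 293, q_2 = 8*7 + 1 = 57.
  i=3: a_3=6, p_3 = 6*293 + 36 = 1794, q_3 = 6*57 + 7 = 349.
  i=4: a_4=5, p_4 = 5*1794 + 293 = 9263, q_4 = 5*349 + 57 = 1802.
  i=5: a_5=5, p_5 = 5*9263 + 1794 = 48109, q_5 = 5*1802 + 349 = 9359.

5/1, 36/7, 293/57, 1794/349, 9263/1802, 48109/9359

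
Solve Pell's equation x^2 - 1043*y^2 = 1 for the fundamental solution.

(x, y) = (576927, 17864)

First expand sqrt(1043) as a continued fraction. With x_i = (sqrt(1043) + m_i)/d_i and (m_0, d_0) = (0, 1): a_0 = floor(sqrt(1043)) = 32, since 32^2 = 1024 <= 1043 < 1089 = 33^2.
Iterate m_{i+1} = d_i*a_i - m_i, d_{i+1} = (1043 - m_{i+1}^2)/d_i, a_{i+1} = floor((a_0 + m_{i+1})/d_{i+1}):
  m_1 = 1*32 - 0 = 32, d_1 = (1043 - 32^2)/1 = 19/1 = 19, a_1 = floor((32 + 32)/19) = 3.
  m_2 = 19*3 - 32 = 25, d_2 = (1043 - 25^2)/19 = 418/19 = 22, a_2 = floor((32 + 25)/22) = 2.
  m_3 = 22*2 - 25 = 19, d_3 = (1043 - 19^2)/22 = 682/22 = 31, a_3 = floor((32 + 19)/31) = 1.
  m_4 = 31*1 - 19 = 12, d_4 = (1043 - 12^2)/31 = 899/31 = 29, a_4 = floor((32 + 12)/29) = 1.
  m_5 = 29*1 - 12 = 17, d_5 = (1043 - 17^2)/29 = 754/29 = 26, a_5 = floor((32 + 17)/26) = 1.
  m_6 = 26*1 - 17 = 9, d_6 = (1043 - 9^2)/26 = 962/26 = 37, a_6 = floor((32 + 9)/37) = 1.
  m_7 = 37*1 - 9 = 28, d_7 = (1043 - 28^2)/37 = 259/37 = 7, a_7 = floor((32 + 28)/7) = 8.
  m_8 = 7*8 - 28 = 28, d_8 = (1043 - 28^2)/7 = 259/7 = 37, a_8 = floor((32 + 28)/37) = 1.
  m_9 = 37*1 - 28 = 9, d_9 = (1043 - 9^2)/37 = 962/37 = 26, a_9 = floor((32 + 9)/26) = 1.
  m_10 = 26*1 - 9 = 17, d_10 = (1043 - 17^2)/26 = 754/26 = 29, a_10 = floor((32 + 17)/29) = 1.
  m_11 = 29*1 - 17 = 12, d_11 = (1043 - 12^2)/29 = 899/29 = 31, a_11 = floor((32 + 12)/31) = 1.
  m_12 = 31*1 - 12 = 19, d_12 = (1043 - 19^2)/31 = 682/31 = 22, a_12 = floor((32 + 19)/22) = 2.
  m_13 = 22*2 - 19 = 25, d_13 = (1043 - 25^2)/22 = 418/22 = 19, a_13 = floor((32 + 25)/19) = 3.
  m_14 = 19*3 - 25 = 32, d_14 = (1043 - 32^2)/19 = 19/19 = 1, a_14 = floor((32 + 32)/1) = 64.
  m_15 = 1*64 - 32 = 32, d_15 = (1043 - 32^2)/1 = 19/1 = 19: (m_15, d_15) = (m_1, d_1) = (32, 19), so from here the quotients repeat a_1, ..., a_14; the period length is 14.
So sqrt(1043) = [32; (3, 2, 1, 1, 1, 1, 8, 1, 1, 1, 1, 2, 3, 64)] with period length k = 14.
k is even, so the fundamental solution of x^2 - 1043y^2 = 1 is (p_{k-1}, q_{k-1}) = (p_13, q_13); compute convergents through index 13.
Convergents (p_i = a_i*p_{i-1} + p_{i-2}, q_i = a_i*q_{i-1} + q_{i-2} with p_{-2}=0, p_{-1}=1, q_{-2}=1, q_{-1}=0):
  i=0: a_0=32, p_0 = 32*1 + 0 = 32, q_0 = 32*0 + 1 = 1.
  i=1: a_1=3, p_1 = 3*32 + 1 = 97, q_1 = 3*1 + 0 = 3.
  i=2: a_2=2, p_2 = 2*97 + 32 = 226, q_2 = 2*3 + 1 = 7.
  i=3: a_3=1, p_3 = 1*226 + 97 = 323, q_3 = 1*7 + 3 = 10.
  i=4: a_4=1, p_4 = 1*323 + 226 = 549, q_4 = 1*10 + 7 = 17.
  i=5: a_5=1, p_5 = 1*549 + 323 = 872, q_5 = 1*17 + 10 = 27.
  i=6: a_6=1, p_6 = 1*872 + 549 = 1421, q_6 = 1*27 + 17 = 44.
  i=7: a_7=8, p_7 = 8*1421 + 872 = 12240, q_7 = 8*44 + 27 = 379.
  i=8: a_8=1, p_8 = 1*12240 + 1421 = 13661, q_8 = 1*379 + 44 = 423.
  i=9: a_9=1, p_9 = 1*13661 + 12240 = 25901, q_9 = 1*423 + 379 = 802.
  i=10: a_10=1, p_10 = 1*25901 + 13661 = 39562, q_10 = 1*802 + 423 = 1225.
  i=11: a_11=1, p_11 = 1*39562 + 25901 = 65463, q_11 = 1*1225 + 802 = 2027.
  i=12: a_12=2, p_12 = 2*65463 + 39562 = 170488, q_12 = 2*2027 + 1225 = 5279.
  i=13: a_13=3, p_13 = 3*170488 + 65463 = 576927, q_13 = 3*5279 + 2027 = 17864.
Check: 576927^2 - 1043*17864^2 = 332844763329 - 332844763328 = 1, so (x, y) = (576927, 17864) solves the equation, and by the theorem it is the least positive solution.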